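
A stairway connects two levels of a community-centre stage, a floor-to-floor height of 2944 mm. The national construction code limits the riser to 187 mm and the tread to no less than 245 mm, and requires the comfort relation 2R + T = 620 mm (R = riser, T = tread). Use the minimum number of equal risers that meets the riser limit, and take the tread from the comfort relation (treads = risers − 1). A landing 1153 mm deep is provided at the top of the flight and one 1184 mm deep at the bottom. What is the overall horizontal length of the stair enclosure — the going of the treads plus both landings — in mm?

2944 / 187 = 15.74, so 16 risers are needed.
Riser R = 2944 / 16 = 184 mm, within the 187 mm limit.
From 2R + T = 620: T = 620 − 368 = 252 mm.
Treads = 16 − 1 = 15; going = 15 × 252 = 3780 mm.
Add landings: 3780 + 1153 + 1184 = 6117 mm.

6117 mm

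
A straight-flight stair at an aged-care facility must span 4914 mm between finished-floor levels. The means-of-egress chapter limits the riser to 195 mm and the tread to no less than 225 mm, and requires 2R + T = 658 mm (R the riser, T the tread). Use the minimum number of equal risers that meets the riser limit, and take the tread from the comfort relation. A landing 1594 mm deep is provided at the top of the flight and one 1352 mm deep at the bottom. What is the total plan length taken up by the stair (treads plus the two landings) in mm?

9946 mm

4914 / 195 = 25.200 → round up to 26 risers.
Each riser is 4914/26 = 189 mm (≤ 195 mm).
From 2R + T = 658: T = 658 − 378 = 280 mm.
26 risers give 25 treads; going = 25 × 280 = 7000 mm.
Add landings: 7000 + 1594 + 1352 = 9946 mm.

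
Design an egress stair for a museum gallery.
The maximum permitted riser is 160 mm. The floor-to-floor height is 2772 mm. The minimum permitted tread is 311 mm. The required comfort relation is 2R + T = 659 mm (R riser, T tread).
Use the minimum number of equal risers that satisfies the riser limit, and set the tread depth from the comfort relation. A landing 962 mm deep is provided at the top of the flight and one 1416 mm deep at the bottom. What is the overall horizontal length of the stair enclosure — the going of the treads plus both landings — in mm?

8345 mm

⌈2772/160⌉ = 18 risers.
R = 2772 ÷ 18 = 154 mm.
T = 659 − 2·154 = 351 mm, which satisfies the 311 mm minimum.
Treads = 18 − 1 = 17; going = 17 × 351 = 5967 mm.
Enclosure = 5967 + 962 + 1416 = 8345 mm.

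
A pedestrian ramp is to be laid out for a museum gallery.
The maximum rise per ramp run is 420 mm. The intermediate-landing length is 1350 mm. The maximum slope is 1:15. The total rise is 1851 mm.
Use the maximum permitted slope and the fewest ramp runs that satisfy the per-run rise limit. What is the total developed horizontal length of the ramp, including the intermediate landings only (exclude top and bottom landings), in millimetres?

33165 mm

⌈1851/420⌉ = 5 ramp runs. That means 4 intermediate landings.
Ramp run (horizontal) at 1:15: 1851 × 15 = 27765 mm.
Intermediate landings: 4 × 1350 = 5400 mm.
Total developed length = 27765 + 5400 = 33165 mm.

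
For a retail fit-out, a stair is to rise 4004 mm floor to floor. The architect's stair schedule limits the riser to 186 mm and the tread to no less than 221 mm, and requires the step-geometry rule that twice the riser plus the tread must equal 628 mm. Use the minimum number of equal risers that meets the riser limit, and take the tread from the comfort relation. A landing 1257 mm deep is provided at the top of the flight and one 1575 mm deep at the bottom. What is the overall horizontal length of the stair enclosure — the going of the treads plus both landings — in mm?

4004 / 186 = 21.527 → round up to 22 risers.
Each riser is 4004/22 = 182 mm (≤ 186 mm).
From 2R + T = 628: T = 628 − 364 = 264 mm.
Going = (22 − 1) × 264 = 5544 mm.
Add landings: 5544 + 1257 + 1575 = 8376 mm.

8376 mm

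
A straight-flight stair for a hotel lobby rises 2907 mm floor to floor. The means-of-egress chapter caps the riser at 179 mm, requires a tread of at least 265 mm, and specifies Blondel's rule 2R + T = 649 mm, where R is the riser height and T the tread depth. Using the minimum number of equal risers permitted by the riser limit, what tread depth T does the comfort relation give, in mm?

⌈2907/179⌉ = 17 risers.
Riser R = 2907 / 17 = 171 mm, within the 179 mm limit.
T = 649 − 2·171 = 307 mm, which satisfies the 265 mm minimum.

307 mm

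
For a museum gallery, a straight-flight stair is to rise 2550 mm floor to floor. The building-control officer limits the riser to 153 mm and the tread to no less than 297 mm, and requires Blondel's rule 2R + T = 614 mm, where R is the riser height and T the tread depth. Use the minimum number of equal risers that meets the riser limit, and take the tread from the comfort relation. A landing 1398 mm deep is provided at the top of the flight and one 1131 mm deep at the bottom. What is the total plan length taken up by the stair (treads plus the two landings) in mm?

7553 mm

At most 153 each: 2550/153 = 16.67, giving 17 risers.
R = 2550 ÷ 17 = 150 mm.
T = 614 − 2·150 = 314 mm, which satisfies the 297 mm minimum.
Treads = 17 − 1 = 16; going = 16 × 314 = 5024 mm.
Enclosure = 5024 + 1398 + 1131 = 7553 mm.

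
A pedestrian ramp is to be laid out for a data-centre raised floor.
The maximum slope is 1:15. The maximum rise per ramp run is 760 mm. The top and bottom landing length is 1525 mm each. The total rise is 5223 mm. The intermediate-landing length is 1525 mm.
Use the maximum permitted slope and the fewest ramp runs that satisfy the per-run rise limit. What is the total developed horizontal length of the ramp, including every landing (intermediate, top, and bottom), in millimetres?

90545 mm

At most 760 each: 5223/760 = 6.87, giving 7 ramp runs. That means 6 intermediate landings.
Ramp run (horizontal) at 1:15: 5223 × 15 = 78345 mm.
Intermediate landings: 6 × 1525 = 9150 mm.
Top and bottom landings: 2 × 1525 = 3050 mm.
Total = 78345 + 9150 + 3050 = 90545 mm.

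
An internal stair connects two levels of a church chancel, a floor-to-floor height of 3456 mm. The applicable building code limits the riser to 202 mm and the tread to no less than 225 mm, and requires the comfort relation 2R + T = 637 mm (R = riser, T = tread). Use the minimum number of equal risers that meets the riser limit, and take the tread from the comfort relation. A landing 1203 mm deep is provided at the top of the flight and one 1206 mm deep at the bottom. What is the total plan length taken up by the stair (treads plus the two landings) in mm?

6710 mm

3456 / 202 = 17.11, so 18 risers are needed.
Each riser is 3456/18 = 192 mm (≤ 202 mm).
T = 637 − 2·192 = 253 mm, which satisfies the 225 mm minimum.
18 risers give 17 treads; going = 17 × 253 = 4301 mm.
Add landings: 4301 + 1203 + 1206 = 6710 mm.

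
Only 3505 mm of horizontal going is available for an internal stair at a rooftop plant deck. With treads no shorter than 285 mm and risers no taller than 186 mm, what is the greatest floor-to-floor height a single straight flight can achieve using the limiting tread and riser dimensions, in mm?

3505 / 285 = 12.30, so 12 treads fit.
Risers = treads + 1 = 13.
Maximum height = 13 × 186 = 2418 mm.

2418 mm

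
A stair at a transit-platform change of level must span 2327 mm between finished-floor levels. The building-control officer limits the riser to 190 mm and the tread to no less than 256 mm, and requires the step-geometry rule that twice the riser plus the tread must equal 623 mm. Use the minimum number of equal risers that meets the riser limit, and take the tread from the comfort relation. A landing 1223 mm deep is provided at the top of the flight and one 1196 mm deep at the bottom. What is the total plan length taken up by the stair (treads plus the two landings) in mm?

5599 mm

2327 / 190 = 12.247 → round up to 13 risers.
Each riser is 2327/13 = 179 mm (≤ 190 mm).
From 2R + T = 623: T = 623 − 358 = 265 mm.
Treads = 13 − 1 = 12; going = 12 × 265 = 3180 mm.
Enclosure = 3180 + 1223 + 1196 = 5599 mm.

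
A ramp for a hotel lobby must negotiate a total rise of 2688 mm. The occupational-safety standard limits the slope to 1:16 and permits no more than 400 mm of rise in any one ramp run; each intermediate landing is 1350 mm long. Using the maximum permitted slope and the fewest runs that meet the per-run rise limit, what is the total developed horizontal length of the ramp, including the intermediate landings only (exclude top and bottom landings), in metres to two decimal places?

2688 / 400 = 6.72, so 7 ramp runs are needed. That means 6 intermediate landings.
Horizontal run for 2688 mm of rise at 1:16 is 2688 × 16 = 43008 mm.
Intermediate landings: 6 × 1350 = 8100 mm.
Developed length = 43008 + 8100 = 51108 mm.
= 51.11 m.

51.11 m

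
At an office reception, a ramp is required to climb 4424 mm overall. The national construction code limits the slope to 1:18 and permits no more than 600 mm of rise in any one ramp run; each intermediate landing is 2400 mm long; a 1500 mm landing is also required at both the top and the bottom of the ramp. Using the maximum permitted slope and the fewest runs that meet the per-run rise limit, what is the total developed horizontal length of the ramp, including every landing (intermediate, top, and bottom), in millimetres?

99432 mm

⌈4424/600⌉ = 8 ramp runs. That means 7 intermediate landings.
Ramp run (horizontal) at 1:18: 4424 × 18 = 79632 mm.
7 intermediate landings contribute 7 × 2400 = 16800 mm.
Top and bottom landings: 2 × 1500 = 3000 mm.
Total = 79632 + 16800 + 3000 = 99432 mm.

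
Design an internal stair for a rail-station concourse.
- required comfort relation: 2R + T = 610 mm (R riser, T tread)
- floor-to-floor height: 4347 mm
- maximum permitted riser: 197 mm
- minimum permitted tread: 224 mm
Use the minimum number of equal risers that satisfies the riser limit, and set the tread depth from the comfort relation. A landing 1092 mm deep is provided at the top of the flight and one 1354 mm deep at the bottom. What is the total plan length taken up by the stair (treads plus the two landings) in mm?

At most 197 each: 4347/197 = 22.07, giving 23 risers.
Riser R = 4347 / 23 = 189 mm, within the 197 mm limit.
Tread T = 610 − 2 × 189 = 232 mm (≥ 224 mm).
Treads = 23 − 1 = 22; going = 22 × 232 = 5104 mm.
Add landings: 5104 + 1092 + 1354 = 7550 mm.

7550 mm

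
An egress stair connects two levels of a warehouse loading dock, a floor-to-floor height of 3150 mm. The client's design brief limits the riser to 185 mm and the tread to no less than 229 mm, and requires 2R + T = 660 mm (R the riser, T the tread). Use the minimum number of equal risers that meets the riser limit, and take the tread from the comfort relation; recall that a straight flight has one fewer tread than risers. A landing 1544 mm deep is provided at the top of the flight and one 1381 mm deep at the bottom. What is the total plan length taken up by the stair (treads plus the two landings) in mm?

8195 mm

3150 / 185 = 17.027 → round up to 18 risers.
R = 3150 ÷ 18 = 175 mm.
From 2R + T = 660: T = 660 − 350 = 310 mm.
18 risers give 17 treads; going = 17 × 310 = 5270 mm.
Add landings: 5270 + 1544 + 1381 = 8195 mm.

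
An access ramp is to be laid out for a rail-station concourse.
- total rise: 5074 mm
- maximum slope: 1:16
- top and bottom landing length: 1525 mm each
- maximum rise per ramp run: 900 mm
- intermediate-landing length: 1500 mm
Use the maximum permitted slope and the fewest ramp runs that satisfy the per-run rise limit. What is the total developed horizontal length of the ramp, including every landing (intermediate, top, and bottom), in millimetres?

91734 mm

⌈5074/900⌉ = 6 ramp runs. That means 5 intermediate landings.
Horizontal run for 5074 mm of rise at 1:16 is 5074 × 16 = 81184 mm.
5 intermediate landings contribute 5 × 1500 = 7500 mm.
Top and bottom landings: 2 × 1525 = 3050 mm.
Total = 81184 + 7500 + 3050 = 91734 mm.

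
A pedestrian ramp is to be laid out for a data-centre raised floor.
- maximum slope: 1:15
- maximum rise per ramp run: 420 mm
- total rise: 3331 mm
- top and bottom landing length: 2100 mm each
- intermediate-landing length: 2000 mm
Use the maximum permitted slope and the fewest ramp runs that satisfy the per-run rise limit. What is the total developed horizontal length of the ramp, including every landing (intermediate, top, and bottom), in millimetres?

68165 mm

3331 / 420 = 7.93, so 8 ramp runs are needed. That means 7 intermediate landings.
Horizontal run for 3331 mm of rise at 1:15 is 3331 × 15 = 49965 mm.
7 intermediate landings contribute 7 × 2000 = 14000 mm.
Top and bottom landings: 2 × 2100 = 4200 mm.
Total = 49965 + 14000 + 4200 = 68165 mm.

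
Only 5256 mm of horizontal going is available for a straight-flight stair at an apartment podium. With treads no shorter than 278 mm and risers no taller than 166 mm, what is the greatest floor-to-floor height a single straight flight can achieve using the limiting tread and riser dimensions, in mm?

Treads that fit: ⌊5256 / 278⌋ = 18.
Risers = treads + 1 = 19.
Maximum height = 19 × 166 = 3154 mm.

3154 mm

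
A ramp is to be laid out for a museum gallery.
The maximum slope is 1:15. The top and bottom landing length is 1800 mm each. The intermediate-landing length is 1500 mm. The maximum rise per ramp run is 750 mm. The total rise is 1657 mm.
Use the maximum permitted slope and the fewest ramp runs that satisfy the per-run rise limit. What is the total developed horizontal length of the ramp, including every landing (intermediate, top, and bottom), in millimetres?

1657 / 750 = 2.209 → round up to 3 ramp runs. That means 2 intermediate landings.
Horizontal run for 1657 mm of rise at 1:15 is 1657 × 15 = 24855 mm.
2 intermediate landings contribute 2 × 1500 = 3000 mm.
Top and bottom landings: 2 × 1800 = 3600 mm.
Total = 24855 + 3000 + 3600 = 31455 mm.

31455 mm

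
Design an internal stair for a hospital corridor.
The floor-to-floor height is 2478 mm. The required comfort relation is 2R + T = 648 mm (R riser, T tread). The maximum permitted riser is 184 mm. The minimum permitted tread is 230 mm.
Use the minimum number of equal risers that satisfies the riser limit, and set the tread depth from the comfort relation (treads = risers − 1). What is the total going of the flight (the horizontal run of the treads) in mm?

3822 mm

At most 184 each: 2478/184 = 13.47, giving 14 risers.
Each riser is 2478/14 = 177 mm (≤ 184 mm).
Tread T = 648 − 2 × 177 = 294 mm (≥ 230 mm).
Treads = 14 − 1 = 13; going = 13 × 294 = 3822 mm.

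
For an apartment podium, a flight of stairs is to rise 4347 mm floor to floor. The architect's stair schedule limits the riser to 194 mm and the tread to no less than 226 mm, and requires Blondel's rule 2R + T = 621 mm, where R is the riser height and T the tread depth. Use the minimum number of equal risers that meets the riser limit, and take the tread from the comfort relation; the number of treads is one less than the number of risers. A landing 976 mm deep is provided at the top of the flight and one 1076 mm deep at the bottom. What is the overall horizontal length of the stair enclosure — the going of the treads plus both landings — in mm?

4347 / 194 = 22.41, so 23 risers are needed.
Each riser is 4347/23 = 189 mm (≤ 194 mm).
From 2R + T = 621: T = 621 − 378 = 243 mm.
Going = (23 − 1) × 243 = 5346 mm.
Enclosure = 5346 + 976 + 1076 = 7398 mm.

7398 mm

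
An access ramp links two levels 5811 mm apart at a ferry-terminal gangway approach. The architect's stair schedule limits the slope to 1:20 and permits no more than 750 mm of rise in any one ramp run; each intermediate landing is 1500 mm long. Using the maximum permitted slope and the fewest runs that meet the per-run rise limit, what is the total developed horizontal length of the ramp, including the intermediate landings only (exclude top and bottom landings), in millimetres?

126720 mm

⌈5811/750⌉ = 8 ramp runs. That means 7 intermediate landings.
Ramp run (horizontal) at 1:20: 5811 × 20 = 116220 mm.
Intermediate landings: 7 × 1500 = 10500 mm.
Total developed length = 116220 + 10500 = 126720 mm.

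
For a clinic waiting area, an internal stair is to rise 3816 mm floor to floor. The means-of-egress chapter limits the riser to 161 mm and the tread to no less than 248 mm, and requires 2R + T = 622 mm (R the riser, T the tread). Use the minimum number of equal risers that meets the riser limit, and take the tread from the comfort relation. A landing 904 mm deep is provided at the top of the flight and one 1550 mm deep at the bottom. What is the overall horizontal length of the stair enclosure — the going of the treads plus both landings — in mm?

At most 161 each: 3816/161 = 23.70, giving 24 risers.
Riser R = 3816 / 24 = 159 mm, within the 161 mm limit.
T = 622 − 2·159 = 304 mm, which satisfies the 248 mm minimum.
Treads = 24 − 1 = 23; going = 23 × 304 = 6992 mm.
Enclosure = 6992 + 904 + 1550 = 9446 mm.

9446 mm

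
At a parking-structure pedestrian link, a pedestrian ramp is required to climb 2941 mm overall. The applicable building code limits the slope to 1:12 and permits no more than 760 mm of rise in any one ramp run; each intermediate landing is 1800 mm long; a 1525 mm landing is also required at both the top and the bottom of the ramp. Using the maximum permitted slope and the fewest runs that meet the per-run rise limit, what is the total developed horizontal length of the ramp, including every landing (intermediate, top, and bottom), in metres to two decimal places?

43.74 m

2941 / 760 = 3.87, so 4 ramp runs are needed. That means 3 intermediate landings.
Horizontal run for 2941 mm of rise at 1:12 is 2941 × 12 = 35292 mm.
3 intermediate landings contribute 3 × 1800 = 5400 mm.
Top and bottom landings: 2 × 1525 = 3050 mm.
Total = 35292 + 5400 + 3050 = 43742 mm.
= 43.74 m.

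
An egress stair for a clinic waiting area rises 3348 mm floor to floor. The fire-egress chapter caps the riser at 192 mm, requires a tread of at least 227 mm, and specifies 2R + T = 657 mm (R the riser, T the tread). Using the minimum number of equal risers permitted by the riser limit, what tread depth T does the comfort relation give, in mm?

285 mm

3348 / 192 = 17.438 → round up to 18 risers.
R = 3348 ÷ 18 = 186 mm.
Tread T = 657 − 2 × 186 = 285 mm (≥ 227 mm).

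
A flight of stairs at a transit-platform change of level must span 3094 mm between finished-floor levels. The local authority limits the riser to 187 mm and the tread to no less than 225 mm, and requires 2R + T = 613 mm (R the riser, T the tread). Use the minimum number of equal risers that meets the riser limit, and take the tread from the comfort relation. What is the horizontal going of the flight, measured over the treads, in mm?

3094 / 187 = 16.55, so 17 risers are needed.
Each riser is 3094/17 = 182 mm (≤ 187 mm).
T = 613 − 2·182 = 249 mm, which satisfies the 225 mm minimum.
17 risers give 16 treads; going = 16 × 249 = 3984 mm.

3984 mm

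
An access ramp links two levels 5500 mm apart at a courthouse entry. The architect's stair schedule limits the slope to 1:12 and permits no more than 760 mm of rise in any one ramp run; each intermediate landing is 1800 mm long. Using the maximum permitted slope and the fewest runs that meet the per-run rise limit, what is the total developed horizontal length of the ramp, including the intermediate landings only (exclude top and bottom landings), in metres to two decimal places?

5500 / 760 = 7.237 → round up to 8 ramp runs. That means 7 intermediate landings.
Ramp run (horizontal) at 1:12: 5500 × 12 = 66000 mm.
7 intermediate landings contribute 7 × 1800 = 12600 mm.
Developed length = 66000 + 12600 = 78600 mm.
= 78.60 m.

78.60 m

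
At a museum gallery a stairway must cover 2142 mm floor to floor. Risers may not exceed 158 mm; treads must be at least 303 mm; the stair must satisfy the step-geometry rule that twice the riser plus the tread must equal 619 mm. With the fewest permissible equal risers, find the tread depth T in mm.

⌈2142/158⌉ = 14 risers.
Each riser is 2142/14 = 153 mm (≤ 158 mm).
Tread T = 619 − 2 × 153 = 313 mm (≥ 303 mm).

313 mm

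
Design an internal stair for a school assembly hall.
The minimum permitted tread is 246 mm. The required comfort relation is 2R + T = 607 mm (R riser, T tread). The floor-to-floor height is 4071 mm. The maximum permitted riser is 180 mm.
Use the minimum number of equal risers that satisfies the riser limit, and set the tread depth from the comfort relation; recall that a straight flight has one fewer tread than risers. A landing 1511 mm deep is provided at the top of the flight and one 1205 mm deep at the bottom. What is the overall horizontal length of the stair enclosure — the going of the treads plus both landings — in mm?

8282 mm

⌈4071/180⌉ = 23 risers.
Each riser is 4071/23 = 177 mm (≤ 180 mm).
From 2R + T = 607: T = 607 − 354 = 253 mm.
23 risers give 22 treads; going = 22 × 253 = 5566 mm.
Add landings: 5566 + 1511 + 1205 = 8282 mm.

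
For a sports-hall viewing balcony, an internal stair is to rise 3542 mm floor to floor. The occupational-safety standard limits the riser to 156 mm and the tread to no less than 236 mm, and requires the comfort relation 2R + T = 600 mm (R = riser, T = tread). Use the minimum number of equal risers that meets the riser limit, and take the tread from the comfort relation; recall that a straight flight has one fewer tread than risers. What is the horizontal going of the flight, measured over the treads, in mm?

6424 mm

⌈3542/156⌉ = 23 risers.
R = 3542 ÷ 23 = 154 mm.
From 2R + T = 600: T = 600 − 308 = 292 mm.
23 risers give 22 treads; going = 22 × 292 = 6424 mm.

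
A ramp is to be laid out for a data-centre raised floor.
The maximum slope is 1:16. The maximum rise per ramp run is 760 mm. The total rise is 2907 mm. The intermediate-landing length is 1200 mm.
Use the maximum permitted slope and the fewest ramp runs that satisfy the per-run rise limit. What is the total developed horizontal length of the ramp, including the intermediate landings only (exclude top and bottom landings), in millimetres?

2907 / 760 = 3.825 → round up to 4 ramp runs. That means 3 intermediate landings.
Ramp run (horizontal) at 1:16: 2907 × 16 = 46512 mm.
Intermediate landings: 3 × 1200 = 3600 mm.
Developed length = 46512 + 3600 = 50112 mm.

50112 mm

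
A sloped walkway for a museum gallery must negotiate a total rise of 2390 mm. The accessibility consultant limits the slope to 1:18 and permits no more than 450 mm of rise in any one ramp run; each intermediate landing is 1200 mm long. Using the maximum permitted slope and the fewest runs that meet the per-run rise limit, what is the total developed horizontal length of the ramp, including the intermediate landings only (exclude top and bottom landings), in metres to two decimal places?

49.02 m

2390 / 450 = 5.31, so 6 ramp runs are needed. That means 5 intermediate landings.
Ramp run (horizontal) at 1:18: 2390 × 18 = 43020 mm.
Intermediate landings: 5 × 1200 = 6000 mm.
Developed length = 43020 + 6000 = 49020 mm.
= 49.02 m.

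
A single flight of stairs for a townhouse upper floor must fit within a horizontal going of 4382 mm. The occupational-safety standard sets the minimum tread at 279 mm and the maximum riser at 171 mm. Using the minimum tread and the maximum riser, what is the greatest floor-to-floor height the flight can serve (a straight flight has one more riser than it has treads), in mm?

4382 / 279 = 15.71, so 15 treads fit.
Risers = treads + 1 = 16.
Maximum height = 16 × 171 = 2736 mm.

2736 mm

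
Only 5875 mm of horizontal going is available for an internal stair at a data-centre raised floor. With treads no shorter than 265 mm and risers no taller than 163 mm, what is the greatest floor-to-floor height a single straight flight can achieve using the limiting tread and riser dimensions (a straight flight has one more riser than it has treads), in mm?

5875 / 265 = 22.17, so 22 treads fit.
Risers = treads + 1 = 23.
Maximum height = 23 × 163 = 3749 mm.

3749 mm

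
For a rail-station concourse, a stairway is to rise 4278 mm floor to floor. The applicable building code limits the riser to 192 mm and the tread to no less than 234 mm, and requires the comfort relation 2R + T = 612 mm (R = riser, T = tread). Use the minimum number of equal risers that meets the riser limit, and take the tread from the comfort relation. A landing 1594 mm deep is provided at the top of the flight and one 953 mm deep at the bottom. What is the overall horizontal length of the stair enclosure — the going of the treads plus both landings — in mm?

7827 mm

⌈4278/192⌉ = 23 risers.
Riser R = 4278 / 23 = 186 mm, within the 192 mm limit.
Tread T = 612 − 2 × 186 = 240 mm (≥ 234 mm).
Going = (23 − 1) × 240 = 5280 mm.
Add landings: 5280 + 1594 + 953 = 7827 mm.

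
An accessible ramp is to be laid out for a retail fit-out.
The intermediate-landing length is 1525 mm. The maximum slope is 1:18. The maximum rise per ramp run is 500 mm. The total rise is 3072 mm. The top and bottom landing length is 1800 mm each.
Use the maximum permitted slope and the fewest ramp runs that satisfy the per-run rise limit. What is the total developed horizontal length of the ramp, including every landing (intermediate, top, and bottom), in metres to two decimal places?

68.05 m

⌈3072/500⌉ = 7 ramp runs. That means 6 intermediate landings.
Ramp run (horizontal) at 1:18: 3072 × 18 = 55296 mm.
Intermediate landings: 6 × 1525 = 9150 mm.
Top and bottom landings: 2 × 1800 = 3600 mm.
Total = 55296 + 9150 + 3600 = 68046 mm.
= 68.05 m.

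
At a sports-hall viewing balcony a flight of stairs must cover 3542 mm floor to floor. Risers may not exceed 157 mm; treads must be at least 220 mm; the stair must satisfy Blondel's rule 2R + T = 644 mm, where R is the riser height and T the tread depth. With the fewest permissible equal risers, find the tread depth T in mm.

336 mm

3542 / 157 = 22.56, so 23 risers are needed.
R = 3542 ÷ 23 = 154 mm.
Tread T = 644 − 2 × 154 = 336 mm (≥ 220 mm).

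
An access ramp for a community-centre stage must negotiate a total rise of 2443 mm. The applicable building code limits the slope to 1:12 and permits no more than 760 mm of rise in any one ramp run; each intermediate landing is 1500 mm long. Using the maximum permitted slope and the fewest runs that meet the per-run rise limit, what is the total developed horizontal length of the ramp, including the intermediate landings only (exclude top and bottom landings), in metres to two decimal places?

⌈2443/760⌉ = 4 ramp runs. That means 3 intermediate landings.
Ramp run (horizontal) at 1:12: 2443 × 12 = 29316 mm.
Intermediate landings: 3 × 1500 = 4500 mm.
Total developed length = 29316 + 4500 = 33816 mm.
= 33.82 m.

33.82 m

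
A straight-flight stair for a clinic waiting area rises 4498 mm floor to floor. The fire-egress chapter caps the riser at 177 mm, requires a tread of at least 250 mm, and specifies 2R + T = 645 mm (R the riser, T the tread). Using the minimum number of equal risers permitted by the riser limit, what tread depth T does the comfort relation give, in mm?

4498 / 177 = 25.41, so 26 risers are needed.
Each riser is 4498/26 = 173 mm (≤ 177 mm).
T = 645 − 2·173 = 299 mm, which satisfies the 250 mm minimum.

299 mm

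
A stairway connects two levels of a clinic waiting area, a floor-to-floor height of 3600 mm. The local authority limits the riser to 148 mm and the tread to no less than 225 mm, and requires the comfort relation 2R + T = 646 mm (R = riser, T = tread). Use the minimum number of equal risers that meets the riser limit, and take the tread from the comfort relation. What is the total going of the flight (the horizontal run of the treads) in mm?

8592 mm

3600 / 148 = 24.32, so 25 risers are needed.
Riser R = 3600 / 25 = 144 mm, within the 148 mm limit.
T = 646 − 2·144 = 358 mm, which satisfies the 225 mm minimum.
25 risers give 24 treads; going = 24 × 358 = 8592 mm.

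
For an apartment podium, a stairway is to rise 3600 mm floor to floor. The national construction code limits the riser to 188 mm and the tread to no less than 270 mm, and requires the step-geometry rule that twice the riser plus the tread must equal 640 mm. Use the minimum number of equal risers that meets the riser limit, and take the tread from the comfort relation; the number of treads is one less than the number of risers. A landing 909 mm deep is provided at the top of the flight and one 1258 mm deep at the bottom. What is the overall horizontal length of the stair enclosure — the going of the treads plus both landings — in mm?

7487 mm

⌈3600/188⌉ = 20 risers.
R = 3600 ÷ 20 = 180 mm.
Tread T = 640 − 2 × 180 = 280 mm (≥ 270 mm).
Treads = 20 − 1 = 19; going = 19 × 280 = 5320 mm.
Enclosure = 5320 + 909 + 1258 = 7487 mm.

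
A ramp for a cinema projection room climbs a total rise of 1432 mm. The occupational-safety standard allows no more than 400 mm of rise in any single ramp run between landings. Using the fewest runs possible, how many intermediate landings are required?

3 intermediate landings

1432 / 400 = 3.580 → round up to 4 ramp runs.
4 runs are separated by 3 intermediate landings.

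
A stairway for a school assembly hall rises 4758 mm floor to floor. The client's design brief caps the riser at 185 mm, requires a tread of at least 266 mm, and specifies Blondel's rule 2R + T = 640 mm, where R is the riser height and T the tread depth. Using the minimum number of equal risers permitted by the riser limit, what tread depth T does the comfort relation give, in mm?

4758 / 185 = 25.719 → round up to 26 risers.
Riser R = 4758 / 26 = 183 mm, within the 185 mm limit.
T = 640 − 2·183 = 274 mm, which satisfies the 266 mm minimum.

274 mm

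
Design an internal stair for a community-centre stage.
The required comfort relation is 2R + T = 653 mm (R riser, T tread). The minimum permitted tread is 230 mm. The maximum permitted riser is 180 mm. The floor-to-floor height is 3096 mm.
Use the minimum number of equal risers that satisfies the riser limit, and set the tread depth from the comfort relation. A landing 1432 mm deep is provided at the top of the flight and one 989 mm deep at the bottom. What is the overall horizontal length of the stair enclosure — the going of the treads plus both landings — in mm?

7674 mm

3096 / 180 = 17.200 → round up to 18 risers.
Each riser is 3096/18 = 172 mm (≤ 180 mm).
T = 653 − 2·172 = 309 mm, which satisfies the 230 mm minimum.
18 risers give 17 treads; going = 17 × 309 = 5253 mm.
Enclosure = 5253 + 1432 + 989 = 7674 mm.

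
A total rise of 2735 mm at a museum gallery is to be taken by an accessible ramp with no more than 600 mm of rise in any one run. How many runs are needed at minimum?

5 runs

⌈2735/600⌉ = 5 ramp runs.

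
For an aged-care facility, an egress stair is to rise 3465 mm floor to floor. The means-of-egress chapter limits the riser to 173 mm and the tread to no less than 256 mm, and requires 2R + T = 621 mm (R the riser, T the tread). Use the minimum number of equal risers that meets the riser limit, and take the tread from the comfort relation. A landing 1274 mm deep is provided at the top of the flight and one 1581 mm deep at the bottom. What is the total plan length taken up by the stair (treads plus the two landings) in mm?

8675 mm

3465 / 173 = 20.029 → round up to 21 risers.
Riser R = 3465 / 21 = 165 mm, within the 173 mm limit.
Tread T = 621 − 2 × 165 = 291 mm (≥ 256 mm).
Going = (21 − 1) × 291 = 5820 mm.
Add landings: 5820 + 1274 + 1581 = 8675 mm.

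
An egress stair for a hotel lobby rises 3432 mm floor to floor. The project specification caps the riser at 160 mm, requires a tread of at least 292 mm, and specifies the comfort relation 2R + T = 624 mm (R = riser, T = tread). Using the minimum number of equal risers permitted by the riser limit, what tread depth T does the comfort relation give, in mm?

At most 160 each: 3432/160 = 21.45, giving 22 risers.
R = 3432 ÷ 22 = 156 mm.
Tread T = 624 − 2 × 156 = 312 mm (≥ 292 mm).

312 mm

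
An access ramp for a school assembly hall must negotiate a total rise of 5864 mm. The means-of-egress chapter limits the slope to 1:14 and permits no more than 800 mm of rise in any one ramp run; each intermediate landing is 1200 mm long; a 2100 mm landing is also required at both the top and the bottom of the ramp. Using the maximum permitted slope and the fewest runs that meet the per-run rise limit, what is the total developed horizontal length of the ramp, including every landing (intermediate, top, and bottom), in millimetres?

94696 mm

5864 / 800 = 7.330 → round up to 8 ramp runs. That means 7 intermediate landings.
Horizontal run for 5864 mm of rise at 1:14 is 5864 × 14 = 82096 mm.
7 intermediate landings contribute 7 × 1200 = 8400 mm.
Top and bottom landings: 2 × 2100 = 4200 mm.
Total = 82096 + 8400 + 4200 = 94696 mm.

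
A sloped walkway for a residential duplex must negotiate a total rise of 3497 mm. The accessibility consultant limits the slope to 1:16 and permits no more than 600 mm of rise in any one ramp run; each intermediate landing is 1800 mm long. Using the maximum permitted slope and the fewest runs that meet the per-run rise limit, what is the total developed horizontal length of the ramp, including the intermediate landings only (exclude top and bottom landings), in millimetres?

3497 / 600 = 5.828 → round up to 6 ramp runs. That means 5 intermediate landings.
Ramp run (horizontal) at 1:16: 3497 × 16 = 55952 mm.
5 intermediate landings contribute 5 × 1800 = 9000 mm.
Developed length = 55952 + 9000 = 64952 mm.

64952 mm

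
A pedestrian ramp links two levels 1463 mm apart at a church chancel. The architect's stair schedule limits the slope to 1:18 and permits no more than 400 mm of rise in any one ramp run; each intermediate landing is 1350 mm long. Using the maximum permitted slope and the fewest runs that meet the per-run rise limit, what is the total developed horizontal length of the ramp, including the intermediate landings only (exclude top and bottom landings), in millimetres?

1463 / 400 = 3.66, so 4 ramp runs are needed. That means 3 intermediate landings.
Ramp run (horizontal) at 1:18: 1463 × 18 = 26334 mm.
Intermediate landings: 3 × 1350 = 4050 mm.
Total developed length = 26334 + 4050 = 30384 mm.

30384 mm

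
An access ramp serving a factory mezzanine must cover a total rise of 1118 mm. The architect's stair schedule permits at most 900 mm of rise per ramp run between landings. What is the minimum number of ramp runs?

1118 / 900 = 1.242 → round up to 2 ramp runs.

2 runs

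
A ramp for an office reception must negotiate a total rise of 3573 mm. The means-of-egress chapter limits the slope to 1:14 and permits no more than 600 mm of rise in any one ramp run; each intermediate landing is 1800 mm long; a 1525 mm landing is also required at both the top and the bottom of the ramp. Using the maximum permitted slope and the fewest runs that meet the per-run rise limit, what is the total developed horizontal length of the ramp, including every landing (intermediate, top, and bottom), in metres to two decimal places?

⌈3573/600⌉ = 6 ramp runs. That means 5 intermediate landings.
Horizontal run for 3573 mm of rise at 1:14 is 3573 × 14 = 50022 mm.
Intermediate landings: 5 × 1800 = 9000 mm.
Top and bottom landings: 2 × 1525 = 3050 mm.
Total = 50022 + 9000 + 3050 = 62072 mm.
= 62.07 m.

62.07 m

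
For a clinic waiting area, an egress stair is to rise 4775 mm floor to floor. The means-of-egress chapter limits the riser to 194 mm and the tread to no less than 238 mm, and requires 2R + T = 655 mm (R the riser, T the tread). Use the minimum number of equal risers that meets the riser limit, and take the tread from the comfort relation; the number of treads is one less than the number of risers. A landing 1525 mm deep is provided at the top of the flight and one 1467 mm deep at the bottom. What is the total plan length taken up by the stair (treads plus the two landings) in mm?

4775 / 194 = 24.613 → round up to 25 risers.
Riser R = 4775 / 25 = 191 mm, within the 194 mm limit.
Tread T = 655 − 2 × 191 = 273 mm (≥ 238 mm).
Treads = 25 − 1 = 24; going = 24 × 273 = 6552 mm.
Enclosure = 6552 + 1525 + 1467 = 9544 mm.

9544 mm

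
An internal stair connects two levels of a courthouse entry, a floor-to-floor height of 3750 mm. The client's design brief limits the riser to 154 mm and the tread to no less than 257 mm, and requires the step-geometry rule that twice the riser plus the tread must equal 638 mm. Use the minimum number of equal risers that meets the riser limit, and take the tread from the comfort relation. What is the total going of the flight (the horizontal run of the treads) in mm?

At most 154 each: 3750/154 = 24.35, giving 25 risers.
Each riser is 3750/25 = 150 mm (≤ 154 mm).
Tread T = 638 − 2 × 150 = 338 mm (≥ 257 mm).
Going = (25 − 1) × 338 = 8112 mm.

8112 mm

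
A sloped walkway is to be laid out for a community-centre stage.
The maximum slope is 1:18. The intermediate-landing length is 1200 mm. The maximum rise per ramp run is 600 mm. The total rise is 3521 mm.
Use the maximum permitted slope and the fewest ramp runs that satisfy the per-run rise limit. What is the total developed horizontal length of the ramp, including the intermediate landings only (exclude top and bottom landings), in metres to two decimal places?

69.38 m

⌈3521/600⌉ = 6 ramp runs. That means 5 intermediate landings.
Horizontal run for 3521 mm of rise at 1:18 is 3521 × 18 = 63378 mm.
5 intermediate landings contribute 5 × 1200 = 6000 mm.
Total developed length = 63378 + 6000 = 69378 mm.
= 69.38 m.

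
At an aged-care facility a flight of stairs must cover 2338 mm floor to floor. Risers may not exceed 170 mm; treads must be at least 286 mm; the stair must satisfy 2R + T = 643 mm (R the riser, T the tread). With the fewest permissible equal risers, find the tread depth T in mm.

2338 / 170 = 13.75, so 14 risers are needed.
Riser R = 2338 / 14 = 167 mm, within the 170 mm limit.
From 2R + T = 643: T = 643 − 334 = 309 mm.

309 mm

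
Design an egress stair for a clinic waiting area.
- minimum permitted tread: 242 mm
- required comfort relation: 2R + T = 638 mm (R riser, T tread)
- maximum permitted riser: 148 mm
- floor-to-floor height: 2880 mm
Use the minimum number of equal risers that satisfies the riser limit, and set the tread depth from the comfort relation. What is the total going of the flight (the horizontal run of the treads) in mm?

At most 148 each: 2880/148 = 19.46, giving 20 risers.
Riser R = 2880 / 20 = 144 mm, within the 148 mm limit.
Tread T = 638 − 2 × 144 = 350 mm (≥ 242 mm).
Treads = 20 − 1 = 19; going = 19 × 350 = 6650 mm.

6650 mm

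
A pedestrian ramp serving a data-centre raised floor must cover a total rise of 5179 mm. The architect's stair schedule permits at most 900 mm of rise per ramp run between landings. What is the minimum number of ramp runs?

At most 900 each: 5179/900 = 5.75, giving 6 ramp runs.

6 runs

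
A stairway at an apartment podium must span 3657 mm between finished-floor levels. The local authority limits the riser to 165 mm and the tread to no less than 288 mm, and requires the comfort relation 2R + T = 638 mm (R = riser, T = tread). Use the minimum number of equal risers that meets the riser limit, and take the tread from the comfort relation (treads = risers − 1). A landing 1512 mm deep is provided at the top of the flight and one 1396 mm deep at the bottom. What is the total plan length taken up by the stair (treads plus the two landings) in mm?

3657 / 165 = 22.16, so 23 risers are needed.
Each riser is 3657/23 = 159 mm (≤ 165 mm).
Tread T = 638 − 2 × 159 = 320 mm (≥ 288 mm).
Going = (23 − 1) × 320 = 7040 mm.
Add landings: 7040 + 1512 + 1396 = 9948 mm.

9948 mm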